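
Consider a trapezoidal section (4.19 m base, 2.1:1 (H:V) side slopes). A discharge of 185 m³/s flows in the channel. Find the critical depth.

y_c = 3.5 m

At critical depth, Q² T / (g A³) = 1, i.e. A³/T = Q²/g = 185²/9.81 = 3489.
At y = 2.58 m: A³/T = 1014 — short.
At y = 3.78 m: A³/T = 4802 — over.
At y = 3.5 m: A³/T = 3488 — matches.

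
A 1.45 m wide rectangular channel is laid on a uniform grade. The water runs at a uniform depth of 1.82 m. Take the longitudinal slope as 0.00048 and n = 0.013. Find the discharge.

Flow area A = b·y = 1.45 × 1.82 = 2.639 m². Wetted perimeter P = b + 2y = 1.45 + 2×1.82 = 5.09 m.
Hydraulic radius R = A/P = 2.639/5.09 = 0.5185 m.
Manning's equation: Q = (1/n) A R^(2/3) S^(1/2) = (1/0.013) × 2.639 × 0.5185^(2/3) × 0.00048^(1/2) = 2.87 m³/s.

Q = 2.87 m³/s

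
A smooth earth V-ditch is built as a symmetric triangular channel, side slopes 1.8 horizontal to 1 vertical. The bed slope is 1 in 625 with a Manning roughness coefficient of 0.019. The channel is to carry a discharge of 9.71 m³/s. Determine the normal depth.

y_n = 1.75 m

Manning's equation rearranged: A R^(2/3) = nQ / (1·√S) = 0.019 × 9.71 / (√0.0016) = 4.612.
Try y = 1.22 m: A R^(2/3) = 1.762 — low.
Try y = 1.95 m: A R^(2/3) = 6.153 — high.
Try y = 1.75 m: A R^(2/3) = 4.61 — close enough.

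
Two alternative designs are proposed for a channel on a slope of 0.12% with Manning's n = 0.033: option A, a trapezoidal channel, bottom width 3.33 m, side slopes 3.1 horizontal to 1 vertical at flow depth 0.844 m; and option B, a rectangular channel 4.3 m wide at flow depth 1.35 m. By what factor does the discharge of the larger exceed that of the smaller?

Channel A: With bottom width b = 3.33 m and side slope z = 3.1: A = (b + zy)y = (3.33 + 3.1×0.844)×0.844 = 5.019 m²; P = b + 2y√(1+z²) = 3.33 + 2×0.844×3.257 = 8.828 m. Hydraulic radius R = A/P = 5.019/8.828 = 0.5685 m. Q_A = (1/0.033)·5.019·0.5685^(2/3)·√0.0012 = 3.615 m³/s.
Channel B: Flow area A = b·y = 4.3 × 1.35 = 5.805 m². Wetted perimeter P = b + 2y = 4.3 + 2×1.35 = 7 m. Hydraulic radius R = A/P = 5.805/7 = 0.8293 m. Q_B = (1/0.033)·5.805·0.8293^(2/3)·√0.0012 = 5.379 m³/s.
The larger discharge is 5.379 m³/s and the smaller is 3.615 m³/s; the ratio is 1.49.

1.49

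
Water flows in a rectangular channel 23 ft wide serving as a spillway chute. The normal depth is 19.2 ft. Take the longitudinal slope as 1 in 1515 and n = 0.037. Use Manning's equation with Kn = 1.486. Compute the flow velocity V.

V = 3.84 ft/s

Flow area A = b·y = 23 × 19.2 = 441.6 ft². Wetted perimeter P = b + 2y = 23 + 2×19.2 = 61.4 ft.
Hydraulic radius R = A/P = 441.6/61.4 = 7.192 ft.
From Manning's equation, V = (1.486/n) R^(2/3) S^(1/2) = (1.486/0.037) × 7.192^(2/3) × 0.0006601^(1/2) = 3.84 ft/s.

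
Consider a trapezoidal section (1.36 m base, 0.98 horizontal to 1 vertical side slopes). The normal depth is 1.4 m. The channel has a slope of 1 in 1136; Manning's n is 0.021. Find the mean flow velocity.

V = 1.14 m/s

With bottom width b = 1.36 m and side slope z = 0.98: A = (b + zy)y = (1.36 + 0.98×1.4)×1.4 = 3.825 m²; P = b + 2y√(1+z²) = 1.36 + 2×1.4×1.4 = 5.28 m.
Hydraulic radius R = A/P = 3.825/5.28 = 0.7243 m.
From Manning's equation, V = (1/n) R^(2/3) S^(1/2) = (1/0.021) × 0.7243^(2/3) × 0.0008803^(1/2) = 1.14 m/s.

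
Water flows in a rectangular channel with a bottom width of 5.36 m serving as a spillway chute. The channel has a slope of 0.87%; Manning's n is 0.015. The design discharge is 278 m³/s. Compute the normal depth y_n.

Manning's equation rearranged: A R^(2/3) = nQ / (1·√S) = 0.015 × 278 / (√0.0087) = 44.71.
Try y = 4.43 m: A R^(2/3) = 33.42 — low.
Try y = 6.59 m: A R^(2/3) = 54.28 — high.
Try y = 5.61 m: A R^(2/3) = 44.72 — ≈ 44.71.

y_n = 5.61 m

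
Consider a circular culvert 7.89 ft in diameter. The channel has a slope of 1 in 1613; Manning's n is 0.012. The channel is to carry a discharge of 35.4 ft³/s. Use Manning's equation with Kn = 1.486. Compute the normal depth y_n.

Manning's equation rearranged: A R^(2/3) = nQ / (1.486·√S) = 0.012 × 35.4 / (1.486 × √0.00062) = 11.48.
At y = 2.59 ft: A R^(2/3) = 17.9 — high.
At y = 1.58 ft: A R^(2/3) = 6.751 — low.
At y = 2.06 ft: A R^(2/3) = 11.48 — matches.

y_n = 2.06 ft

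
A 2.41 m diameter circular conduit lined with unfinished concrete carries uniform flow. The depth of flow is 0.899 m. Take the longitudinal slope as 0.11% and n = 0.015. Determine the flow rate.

For a circular section of diameter D = 2.41 m at depth y = 0.899 m, the central angle is θ = 2 arccos(1 − 2y/D) = 2.628 rad. Then A = (D²/8)(θ − sin θ) = 1.551 m² and P = Dθ/2 = 3.167 m.
Hydraulic radius R = A/P = 1.551/3.167 = 0.4899 m.
Manning's equation: Q = (1/n) A R^(2/3) S^(1/2) = (1/0.015) × 1.551 × 0.4899^(2/3) × 0.0011^(1/2) = 2.13 m³/s.

Q = 2.13 m³/s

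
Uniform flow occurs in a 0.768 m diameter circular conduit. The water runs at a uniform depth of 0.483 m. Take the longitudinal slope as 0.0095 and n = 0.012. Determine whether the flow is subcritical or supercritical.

supercritical

For a circular section of diameter D = 0.768 m at depth y = 0.483 m, the central angle is θ = 2 arccos(1 − 2y/D) = 3.663 rad. Then A = (D²/8)(θ − sin θ) = 0.3068 m² and P = Dθ/2 = 1.407 m.
Hydraulic radius R = A/P = 0.3068/1.407 = 0.2181 m.
V = (1/n) R^(2/3) √S = (1/0.012) × 0.2181^(2/3) × √0.0095 = 2.943 m/s. Hydraulic depth D_h = A/T = 0.3068/0.742 = 0.4135 m.
Froude number Fr = V/√(g·D_h) = 2.943/√(9.81×0.4135) = 1.46, which is greater than 1, so the flow is supercritical.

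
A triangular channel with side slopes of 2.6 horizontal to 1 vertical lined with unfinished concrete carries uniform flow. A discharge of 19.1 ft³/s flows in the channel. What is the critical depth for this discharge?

At critical depth, Q² T / (g A³) = 1, i.e. A³/T = Q²/g = 19.1²/32.2 = 11.33.
Trying y = 0.893 ft: A³/T = 1.919 — low.
Trying y = 1.45 ft: A³/T = 21.66 — high.
Trying y = 1.27 ft: A³/T = 11.17 — ≈ 11.33.

y_c = 1.27 ft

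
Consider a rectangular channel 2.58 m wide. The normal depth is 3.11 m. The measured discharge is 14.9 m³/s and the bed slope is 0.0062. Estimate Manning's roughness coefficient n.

Flow area A = b·y = 2.58 × 3.11 = 8.024 m². Wetted perimeter P = b + 2y = 2.58 + 2×3.11 = 8.8 m.
Hydraulic radius R = A/P = 8.024/8.8 = 0.9118 m.
Rearranging Manning's equation: n = (1/Q) A R^(2/3) S^(1/2) = (1/14.9) × 8.024 × 0.9118^(2/3) × √0.0062 = 0.0399.

n = 0.0399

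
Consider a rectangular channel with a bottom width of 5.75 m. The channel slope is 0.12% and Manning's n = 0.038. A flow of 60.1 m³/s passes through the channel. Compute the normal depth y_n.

Manning's equation rearranged: A R^(2/3) = nQ / (1·√S) = 0.038 × 60.1 / (√0.0012) = 65.93.
Try y = 8.37 m: A R^(2/3) = 79.92 — too large.
Try y = 7.11 m: A R^(2/3) = 65.91 — close enough.

y_n = 7.11 m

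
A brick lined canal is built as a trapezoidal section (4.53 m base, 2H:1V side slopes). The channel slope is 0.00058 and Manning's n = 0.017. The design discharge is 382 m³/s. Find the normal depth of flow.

Manning's equation rearranged: A R^(2/3) = nQ / (1·√S) = 0.017 × 382 / (√0.00058) = 269.6.
Trying y = 5.22 m: A R^(2/3) = 155.4 — too small.
Trying y = 8.06 m: A R^(2/3) = 426.5 — too large.
Trying y = 6.63 m: A R^(2/3) = 269.3 — close enough.

y_n = 6.63 m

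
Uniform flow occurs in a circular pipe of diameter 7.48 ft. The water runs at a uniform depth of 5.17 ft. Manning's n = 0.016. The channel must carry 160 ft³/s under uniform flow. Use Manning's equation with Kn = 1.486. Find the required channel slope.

S = 0.000984

For a circular section of diameter D = 7.48 ft at depth y = 5.17 ft, the central angle is θ = 2 arccos(1 − 2y/D) = 3.926 rad. Then A = (D²/8)(θ − sin θ) = 32.4 ft² and P = Dθ/2 = 14.68 ft.
Hydraulic radius R = A/P = 32.4/14.68 = 2.207 ft.
From Manning's equation, S = [nQ / (1.486 A R^(2/3))]² = [0.016 × 160 / (1.486 × 32.4 × 2.207^(2/3))]² = 0.000984.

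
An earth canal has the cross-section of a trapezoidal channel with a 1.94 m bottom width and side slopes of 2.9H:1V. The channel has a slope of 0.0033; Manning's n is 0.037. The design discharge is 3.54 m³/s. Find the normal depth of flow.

Manning's equation rearranged: A R^(2/3) = nQ / (1·√S) = 0.037 × 3.54 / (√0.0033) = 2.28.
Try y = 0.731 m: A R^(2/3) = 1.773 — low.
Try y = 1.02 m: A R^(2/3) = 3.591 — high.
Try y = 0.824 m: A R^(2/3) = 2.277 — matches.

y_n = 0.824 m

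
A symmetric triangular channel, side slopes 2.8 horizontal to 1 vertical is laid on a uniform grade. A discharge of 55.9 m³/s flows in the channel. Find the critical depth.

At critical depth, Q² T / (g A³) = 1, i.e. A³/T = Q²/g = 55.9²/9.81 = 318.5.
At y = 2.79 m: A³/T = 662.7 — too large.
At y = 2.11 m: A³/T = 163.9 — too small.
At y = 2.41 m: A³/T = 318.7 — matches.

y_c = 2.41 m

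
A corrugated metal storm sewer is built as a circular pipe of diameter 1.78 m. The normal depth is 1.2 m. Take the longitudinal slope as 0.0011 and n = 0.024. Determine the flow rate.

For a circular section of diameter D = 1.78 m at depth y = 1.2 m, the central angle is θ = 2 arccos(1 − 2y/D) = 3.853 rad. Then A = (D²/8)(θ − sin θ) = 1.785 m² and P = Dθ/2 = 3.429 m.
Hydraulic radius R = A/P = 1.785/3.429 = 0.5204 m.
Manning's equation: Q = (1/n) A R^(2/3) S^(1/2) = (1/0.024) × 1.785 × 0.5204^(2/3) × 0.0011^(1/2) = 1.6 m³/s.

Q = 1.6 m³/s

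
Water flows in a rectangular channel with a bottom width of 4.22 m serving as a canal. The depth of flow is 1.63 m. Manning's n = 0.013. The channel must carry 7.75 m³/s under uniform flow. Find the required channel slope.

S = 0.00024

Flow area A = b·y = 4.22 × 1.63 = 6.879 m². Wetted perimeter P = b + 2y = 4.22 + 2×1.63 = 7.48 m.
Hydraulic radius R = A/P = 6.879/7.48 = 0.9196 m.
From Manning's equation, S = [nQ / (1 A R^(2/3))]² = [0.013 × 7.75 / (1 × 6.879 × 0.9196^(2/3))]² = 0.00024.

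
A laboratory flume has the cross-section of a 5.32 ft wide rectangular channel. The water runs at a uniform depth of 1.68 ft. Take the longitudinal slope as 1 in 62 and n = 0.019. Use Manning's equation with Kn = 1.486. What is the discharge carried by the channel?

Q = 90.5 ft³/s

Flow area A = b·y = 5.32 × 1.68 = 8.938 ft². Wetted perimeter P = b + 2y = 5.32 + 2×1.68 = 8.68 ft.
Hydraulic radius R = A/P = 8.938/8.68 = 1.03 ft.
Manning's equation: Q = (1.486/n) A R^(2/3) S^(1/2) = (1.486/0.019) × 8.938 × 1.03^(2/3) × 0.01613^(1/2) = 90.5 ft³/s.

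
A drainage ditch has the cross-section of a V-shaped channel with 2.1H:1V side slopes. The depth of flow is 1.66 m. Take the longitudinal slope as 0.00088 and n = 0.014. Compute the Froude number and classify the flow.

subcritical

For a triangular section with side slope z = 2.1: A = zy² = 2.1×1.66² = 5.787 m²; P = 2y√(1+z²) = 2×1.66×2.326 = 7.722 m.
Hydraulic radius R = A/P = 5.787/7.722 = 0.7494 m.
V = (1/n) R^(2/3) √S = (1/0.014) × 0.7494^(2/3) × √0.00088 = 1.748 m/s. Hydraulic depth D_h = A/T = 5.787/6.972 = 0.83 m.
Froude number Fr = V/√(g·D_h) = 1.748/√(9.81×0.83) = 0.613, which is less than 1, so the flow is subcritical.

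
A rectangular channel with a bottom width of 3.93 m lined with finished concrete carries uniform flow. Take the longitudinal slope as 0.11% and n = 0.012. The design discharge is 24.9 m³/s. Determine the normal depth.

y_n = 2.23 m

Manning's equation rearranged: A R^(2/3) = nQ / (1·√S) = 0.012 × 24.9 / (√0.0011) = 9.009.
At y = 2.77 m: A R^(2/3) = 11.95 — too large.
At y = 1.71 m: A R^(2/3) = 6.331 — too small.
At y = 2.23 m: A R^(2/3) = 9.022 — matches.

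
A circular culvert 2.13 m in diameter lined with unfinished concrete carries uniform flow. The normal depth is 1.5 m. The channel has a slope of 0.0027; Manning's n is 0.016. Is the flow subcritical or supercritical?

subcritical

For a circular section of diameter D = 2.13 m at depth y = 1.5 m, the central angle is θ = 2 arccos(1 − 2y/D) = 3.983 rad. Then A = (D²/8)(θ − sin θ) = 2.682 m² and P = Dθ/2 = 4.242 m.
Hydraulic radius R = A/P = 2.682/4.242 = 0.6322 m.
V = (1/n) R^(2/3) √S = (1/0.016) × 0.6322^(2/3) × √0.0027 = 2.392 m/s. Hydraulic depth D_h = A/T = 2.682/1.944 = 1.379 m.
Froude number Fr = V/√(g·D_h) = 2.392/√(9.81×1.379) = 0.65, which is less than 1, so the flow is subcritical.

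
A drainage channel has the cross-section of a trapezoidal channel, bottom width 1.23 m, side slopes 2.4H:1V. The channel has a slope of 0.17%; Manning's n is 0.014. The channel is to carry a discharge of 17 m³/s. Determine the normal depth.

Manning's equation rearranged: A R^(2/3) = nQ / (1·√S) = 0.014 × 17 / (√0.0017) = 5.772.
Trying y = 1.07 m: A R^(2/3) = 2.885 — low.
Trying y = 1.79 m: A R^(2/3) = 9.483 — high.
Trying y = 1.45 m: A R^(2/3) = 5.781 — ≈ 5.772.

y_n = 1.45 m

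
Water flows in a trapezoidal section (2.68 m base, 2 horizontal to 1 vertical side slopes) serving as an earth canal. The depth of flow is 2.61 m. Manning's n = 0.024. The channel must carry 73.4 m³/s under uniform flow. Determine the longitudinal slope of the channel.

S = 0.0045

With bottom width b = 2.68 m and side slope z = 2: A = (b + zy)y = (2.68 + 2×2.61)×2.61 = 20.62 m²; P = b + 2y√(1+z²) = 2.68 + 2×2.61×2.236 = 14.35 m.
Hydraulic radius R = A/P = 20.62/14.35 = 1.437 m.
From Manning's equation, S = [nQ / (1 A R^(2/3))]² = [0.024 × 73.4 / (1 × 20.62 × 1.437^(2/3))]² = 0.0045.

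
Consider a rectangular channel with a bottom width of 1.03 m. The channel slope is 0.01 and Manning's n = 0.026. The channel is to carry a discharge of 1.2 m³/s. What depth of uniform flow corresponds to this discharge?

y_n = 0.685 m

Manning's equation rearranged: A R^(2/3) = nQ / (1·√S) = 0.026 × 1.2 / (√0.01) = 0.312.
Trying y = 0.606 m: A R^(2/3) = 0.2661 — too small.
Trying y = 0.863 m: A R^(2/3) = 0.418 — too large.
Trying y = 0.685 m: A R^(2/3) = 0.3119 — ≈ 0.312.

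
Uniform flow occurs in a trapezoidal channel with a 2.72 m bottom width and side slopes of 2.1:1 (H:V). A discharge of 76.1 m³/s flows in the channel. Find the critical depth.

y_c = 2.49 m

At critical depth, Q² T / (g A³) = 1, i.e. A³/T = Q²/g = 76.1²/9.81 = 590.3.
At y = 2.94 m: A³/T = 1187 — over.
At y = 1.86 m: A³/T = 177.7 — short.
At y = 2.49 m: A³/T = 588.4 — matches.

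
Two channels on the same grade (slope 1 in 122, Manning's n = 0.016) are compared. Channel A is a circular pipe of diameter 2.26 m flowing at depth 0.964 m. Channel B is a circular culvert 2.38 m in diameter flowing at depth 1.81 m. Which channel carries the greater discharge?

Channel A: For a circular section of diameter D = 2.26 m at depth y = 0.964 m, the central angle is θ = 2 arccos(1 − 2y/D) = 2.847 rad. Then A = (D²/8)(θ − sin θ) = 1.632 m² and P = Dθ/2 = 3.217 m. Hydraulic radius R = A/P = 1.632/3.217 = 0.5073 m. Q_A = (1/0.016)·1.632·0.5073^(2/3)·√0.008197 = 5.874 m³/s.
Channel B: For a circular section of diameter D = 2.38 m at depth y = 1.81 m, the central angle is θ = 2 arccos(1 − 2y/D) = 4.238 rad. Then A = (D²/8)(θ − sin θ) = 3.63 m² and P = Dθ/2 = 5.043 m. Hydraulic radius R = A/P = 3.63/5.043 = 0.7199 m. Q_B = (1/0.016)·3.63·0.7199^(2/3)·√0.008197 = 16.5 m³/s.
Q_A = 5.874 m³/s vs Q_B = 16.5 m³/s, so channel B carries more.

channel B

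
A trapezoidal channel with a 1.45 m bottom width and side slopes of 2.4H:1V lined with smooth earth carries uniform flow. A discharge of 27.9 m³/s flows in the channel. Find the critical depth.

At critical depth, Q² T / (g A³) = 1, i.e. A³/T = Q²/g = 27.9²/9.81 = 79.35.
Trying y = 1.47 m: A³/T = 46.07 — low.
Trying y = 1.91 m: A³/T = 144.2 — high.
Trying y = 1.67 m: A³/T = 80 — ≈ 79.35.

y_c = 1.67 m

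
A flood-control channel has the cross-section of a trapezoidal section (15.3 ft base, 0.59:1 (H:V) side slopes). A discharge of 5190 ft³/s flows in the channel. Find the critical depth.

y_c = 12.9 ft

At critical depth, Q² T / (g A³) = 1, i.e. A³/T = Q²/g = 5190²/32.2 = 836500.
Try y = 9.45 ft: A³/T = 290200 — short.
Try y = 12.9 ft: A³/T = 845800 — matches.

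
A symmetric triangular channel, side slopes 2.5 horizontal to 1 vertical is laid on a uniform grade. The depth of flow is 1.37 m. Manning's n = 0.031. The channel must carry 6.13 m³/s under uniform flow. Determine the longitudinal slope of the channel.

For a triangular section with side slope z = 2.5: A = zy² = 2.5×1.37² = 4.692 m²; P = 2y√(1+z²) = 2×1.37×2.693 = 7.378 m.
Hydraulic radius R = A/P = 4.692/7.378 = 0.636 m.
From Manning's equation, S = [nQ / (1 A R^(2/3))]² = [0.031 × 6.13 / (1 × 4.692 × 0.636^(2/3))]² = 0.003.

S = 0.003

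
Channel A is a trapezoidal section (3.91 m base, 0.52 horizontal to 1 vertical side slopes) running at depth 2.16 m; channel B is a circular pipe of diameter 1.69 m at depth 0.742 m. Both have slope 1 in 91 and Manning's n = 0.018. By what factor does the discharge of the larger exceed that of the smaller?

24.9

Channel A: With bottom width b = 3.91 m and side slope z = 0.52: A = (b + zy)y = (3.91 + 0.52×2.16)×2.16 = 10.87 m²; P = b + 2y√(1+z²) = 3.91 + 2×2.16×1.127 = 8.779 m. Hydraulic radius R = A/P = 10.87/8.779 = 1.238 m. Q_A = (1/0.018)·10.87·1.238^(2/3)·√0.01099 = 73.01 m³/s.
Channel B: For a circular section of diameter D = 1.69 m at depth y = 0.742 m, the central angle is θ = 2 arccos(1 − 2y/D) = 2.897 rad. Then A = (D²/8)(θ − sin θ) = 0.9479 m² and P = Dθ/2 = 2.448 m. Hydraulic radius R = A/P = 0.9479/2.448 = 0.3872 m. Q_B = (1/0.018)·0.9479·0.3872^(2/3)·√0.01099 = 2.933 m³/s.
The larger discharge is 73.01 m³/s and the smaller is 2.933 m³/s; the ratio is 24.9.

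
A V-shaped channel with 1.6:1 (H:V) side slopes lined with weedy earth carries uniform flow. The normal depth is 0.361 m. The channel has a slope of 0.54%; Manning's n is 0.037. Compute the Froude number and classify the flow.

For a triangular section with side slope z = 1.6: A = zy² = 1.6×0.361² = 0.2085 m²; P = 2y√(1+z²) = 2×0.361×1.887 = 1.362 m.
Hydraulic radius R = A/P = 0.2085/1.362 = 0.1531 m.
V = (1/n) R^(2/3) √S = (1/0.037) × 0.1531^(2/3) × √0.0054 = 0.5683 m/s. Hydraulic depth D_h = A/T = 0.2085/1.155 = 0.1805 m.
Froude number Fr = V/√(g·D_h) = 0.5683/√(9.81×0.1805) = 0.427, which is less than 1, so the flow is subcritical.

subcritical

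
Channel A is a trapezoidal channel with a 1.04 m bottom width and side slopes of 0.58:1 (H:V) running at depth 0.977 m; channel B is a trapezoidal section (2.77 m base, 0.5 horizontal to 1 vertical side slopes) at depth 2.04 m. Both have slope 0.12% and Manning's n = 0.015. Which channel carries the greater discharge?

channel B

Channel A: With bottom width b = 1.04 m and side slope z = 0.58: A = (b + zy)y = (1.04 + 0.58×0.977)×0.977 = 1.57 m²; P = b + 2y√(1+z²) = 1.04 + 2×0.977×1.156 = 3.299 m. Hydraulic radius R = A/P = 1.57/3.299 = 0.4758 m. Q_A = (1/0.015)·1.57·0.4758^(2/3)·√0.0012 = 2.209 m³/s.
Channel B: With bottom width b = 2.77 m and side slope z = 0.5: A = (b + zy)y = (2.77 + 0.5×2.04)×2.04 = 7.732 m²; P = b + 2y√(1+z²) = 2.77 + 2×2.04×1.118 = 7.332 m. Hydraulic radius R = A/P = 7.732/7.332 = 1.055 m. Q_B = (1/0.015)·7.732·1.055^(2/3)·√0.0012 = 18.5 m³/s.
Q_A = 2.209 m³/s vs Q_B = 18.5 m³/s, so channel B carries more.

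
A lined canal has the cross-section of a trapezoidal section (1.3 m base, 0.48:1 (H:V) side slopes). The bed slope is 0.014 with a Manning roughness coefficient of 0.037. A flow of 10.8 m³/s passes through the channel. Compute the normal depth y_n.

y_n = 1.86 m

Manning's equation rearranged: A R^(2/3) = nQ / (1·√S) = 0.037 × 10.8 / (√0.014) = 3.377.
Try y = 2.25 m: A R^(2/3) = 4.809 — too large.
Try y = 1.86 m: A R^(2/3) = 3.372 — ≈ 3.377.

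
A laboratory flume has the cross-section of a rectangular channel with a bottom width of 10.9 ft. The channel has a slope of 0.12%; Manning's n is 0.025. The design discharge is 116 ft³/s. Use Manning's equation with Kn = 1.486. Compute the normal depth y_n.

Manning's equation rearranged: A R^(2/3) = nQ / (1.486·√S) = 0.025 × 116 / (1.486 × √0.0012) = 56.34.
At y = 3.86 ft: A R^(2/3) = 72.45 — high.
At y = 2.33 ft: A R^(2/3) = 35.21 — low.
At y = 3.23 ft: A R^(2/3) = 56.41 — matches.

y_n = 3.23 ft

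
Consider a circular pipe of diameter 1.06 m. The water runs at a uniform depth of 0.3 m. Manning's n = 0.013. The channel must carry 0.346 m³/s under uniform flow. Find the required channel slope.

S = 0.00499

For a circular section of diameter D = 1.06 m at depth y = 0.3 m, the central angle is θ = 2 arccos(1 − 2y/D) = 2.244 rad. Then A = (D²/8)(θ − sin θ) = 0.2053 m² and P = Dθ/2 = 1.189 m.
Hydraulic radius R = A/P = 0.2053/1.189 = 0.1727 m.
From Manning's equation, S = [nQ / (1 A R^(2/3))]² = [0.013 × 0.346 / (1 × 0.2053 × 0.1727^(2/3))]² = 0.00499.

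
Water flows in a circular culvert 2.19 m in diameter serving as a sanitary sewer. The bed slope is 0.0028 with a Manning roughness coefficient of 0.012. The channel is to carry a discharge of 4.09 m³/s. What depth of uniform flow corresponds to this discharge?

y_n = 0.919 m

Manning's equation rearranged: A R^(2/3) = nQ / (1·√S) = 0.012 × 4.09 / (√0.0028) = 0.9275.
Try y = 0.776 m: A R^(2/3) = 0.6784 — short.
Try y = 0.919 m: A R^(2/3) = 0.9268 — close enough.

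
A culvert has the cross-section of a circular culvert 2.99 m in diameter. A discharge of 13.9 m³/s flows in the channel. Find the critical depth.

At critical depth, Q² T / (g A³) = 1, i.e. A³/T = Q²/g = 13.9²/9.81 = 19.7.
At y = 1.79 m: A³/T = 28.81 — high.
At y = 1.34 m: A³/T = 9.523 — low.
At y = 1.62 m: A³/T = 19.67 — matches.

y_c = 1.62 m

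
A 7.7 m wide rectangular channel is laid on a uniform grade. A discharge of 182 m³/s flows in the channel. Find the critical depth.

For a rectangular channel, critical depth y_c = (q²/g)^(1/3) where q = Q/b = 182/7.7 = 23.64 m²/s.
So y_c = (23.64²/9.81)^(1/3) = 3.85 m.

y_c = 3.85 m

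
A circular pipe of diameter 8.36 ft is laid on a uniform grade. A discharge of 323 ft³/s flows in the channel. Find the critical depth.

y_c = 4.49 ft

At critical depth, Q² T / (g A³) = 1, i.e. A³/T = Q²/g = 323²/32.2 = 3240.
At y = 5.34 ft: A³/T = 6315 — too large.
At y = 4.49 ft: A³/T = 3250 — matches.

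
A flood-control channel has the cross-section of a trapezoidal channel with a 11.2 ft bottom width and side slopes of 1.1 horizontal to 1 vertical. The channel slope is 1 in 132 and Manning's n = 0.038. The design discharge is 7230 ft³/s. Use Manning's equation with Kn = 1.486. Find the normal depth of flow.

y_n = 17.2 ft

Manning's equation rearranged: A R^(2/3) = nQ / (1.486·√S) = 0.038 × 7230 / (1.486 × √0.007576) = 2124.
At y = 14.7 ft: A R^(2/3) = 1518 — low.
At y = 17.2 ft: A R^(2/3) = 2126 — ≈ 2124.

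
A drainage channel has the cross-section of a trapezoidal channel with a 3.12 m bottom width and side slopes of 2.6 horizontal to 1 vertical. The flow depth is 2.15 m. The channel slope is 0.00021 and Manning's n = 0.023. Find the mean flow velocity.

V = 0.727 m/s

With bottom width b = 3.12 m and side slope z = 2.6: A = (b + zy)y = (3.12 + 2.6×2.15)×2.15 = 18.73 m²; P = b + 2y√(1+z²) = 3.12 + 2×2.15×2.786 = 15.1 m.
Hydraulic radius R = A/P = 18.73/15.1 = 1.24 m.
From Manning's equation, V = (1/n) R^(2/3) S^(1/2) = (1/0.023) × 1.24^(2/3) × 0.00021^(1/2) = 0.727 m/s.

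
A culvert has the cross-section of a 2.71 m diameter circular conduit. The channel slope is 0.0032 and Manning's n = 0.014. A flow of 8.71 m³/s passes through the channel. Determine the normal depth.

Manning's equation rearranged: A R^(2/3) = nQ / (1·√S) = 0.014 × 8.71 / (√0.0032) = 2.156.
Trying y = 1.65 m: A R^(2/3) = 3.057 — too large.
Trying y = 1.09 m: A R^(2/3) = 1.515 — too small.
Trying y = 1.33 m: A R^(2/3) = 2.155 — matches.

y_n = 1.33 m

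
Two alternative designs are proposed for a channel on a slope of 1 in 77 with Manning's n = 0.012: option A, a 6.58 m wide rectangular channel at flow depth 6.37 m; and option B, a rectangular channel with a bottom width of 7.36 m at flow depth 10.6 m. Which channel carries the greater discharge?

Channel A: Flow area A = b·y = 6.58 × 6.37 = 41.91 m². Wetted perimeter P = b + 2y = 6.58 + 2×6.37 = 19.32 m. Hydraulic radius R = A/P = 41.91/19.32 = 2.169 m. Q_A = (1/0.012)·41.91·2.169^(2/3)·√0.01299 = 667.1 m³/s.
Channel B: Flow area A = b·y = 7.36 × 10.6 = 78.02 m². Wetted perimeter P = b + 2y = 7.36 + 2×10.6 = 28.56 m. Hydraulic radius R = A/P = 78.02/28.56 = 2.732 m. Q_B = (1/0.012)·78.02·2.732^(2/3)·√0.01299 = 1448 m³/s.
Q_A = 667.1 m³/s vs Q_B = 1448 m³/s, so channel B carries more.

channel B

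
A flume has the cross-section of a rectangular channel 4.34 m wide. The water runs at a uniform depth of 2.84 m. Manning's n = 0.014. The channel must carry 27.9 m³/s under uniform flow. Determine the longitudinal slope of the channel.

S = 0.000762

Flow area A = b·y = 4.34 × 2.84 = 12.33 m². Wetted perimeter P = b + 2y = 4.34 + 2×2.84 = 10.02 m.
Hydraulic radius R = A/P = 12.33/10.02 = 1.23 m.
From Manning's equation, S = [nQ / (1 A R^(2/3))]² = [0.014 × 27.9 / (1 × 12.33 × 1.23^(2/3))]² = 0.000762.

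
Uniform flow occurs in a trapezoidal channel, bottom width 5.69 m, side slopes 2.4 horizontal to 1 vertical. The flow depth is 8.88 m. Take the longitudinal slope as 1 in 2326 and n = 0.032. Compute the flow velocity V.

V = 1.8 m/s

With bottom width b = 5.69 m and side slope z = 2.4: A = (b + zy)y = (5.69 + 2.4×8.88)×8.88 = 239.8 m²; P = b + 2y√(1+z²) = 5.69 + 2×8.88×2.6 = 51.87 m.
Hydraulic radius R = A/P = 239.8/51.87 = 4.623 m.
From Manning's equation, V = (1/n) R^(2/3) S^(1/2) = (1/0.032) × 4.623^(2/3) × 0.0004299^(1/2) = 1.8 m/s.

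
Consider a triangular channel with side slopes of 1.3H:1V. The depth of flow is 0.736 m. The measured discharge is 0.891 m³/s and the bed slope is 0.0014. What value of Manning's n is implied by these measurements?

For a triangular section with side slope z = 1.3: A = zy² = 1.3×0.736² = 0.7042 m²; P = 2y√(1+z²) = 2×0.736×1.64 = 2.414 m.
Hydraulic radius R = A/P = 0.7042/2.414 = 0.2917 m.
Rearranging Manning's equation: n = (1/Q) A R^(2/3) S^(1/2) = (1/0.891) × 0.7042 × 0.2917^(2/3) × √0.0014 = 0.013.

n = 0.013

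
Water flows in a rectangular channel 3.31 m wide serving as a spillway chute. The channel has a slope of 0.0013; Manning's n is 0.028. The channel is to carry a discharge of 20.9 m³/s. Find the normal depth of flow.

y_n = 4.35 m

Manning's equation rearranged: A R^(2/3) = nQ / (1·√S) = 0.028 × 20.9 / (√0.0013) = 16.23.
Try y = 5.39 m: A R^(2/3) = 20.88 — too large.
Try y = 3.04 m: A R^(2/3) = 10.54 — too small.
Try y = 4.35 m: A R^(2/3) = 16.25 — close enough.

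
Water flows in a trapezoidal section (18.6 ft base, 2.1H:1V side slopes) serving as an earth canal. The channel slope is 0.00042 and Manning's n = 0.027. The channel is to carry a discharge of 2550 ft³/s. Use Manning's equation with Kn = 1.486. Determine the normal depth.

y_n = 12.9 ft

Manning's equation rearranged: A R^(2/3) = nQ / (1.486·√S) = 0.027 × 2550 / (1.486 × √0.00042) = 2261.
At y = 15.6 ft: A R^(2/3) = 3412 — too large.
At y = 9.67 ft: A R^(2/3) = 1231 — too small.
At y = 12.9 ft: A R^(2/3) = 2258 — ≈ 2261.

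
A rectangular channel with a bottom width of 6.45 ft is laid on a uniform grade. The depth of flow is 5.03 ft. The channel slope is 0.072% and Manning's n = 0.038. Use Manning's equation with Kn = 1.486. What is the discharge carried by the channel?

Flow area A = b·y = 6.45 × 5.03 = 32.44 ft². Wetted perimeter P = b + 2y = 6.45 + 2×5.03 = 16.51 ft.
Hydraulic radius R = A/P = 32.44/16.51 = 1.965 ft.
Manning's equation: Q = (1.486/n) A R^(2/3) S^(1/2) = (1.486/0.038) × 32.44 × 1.965^(2/3) × 0.00072^(1/2) = 53.4 ft³/s.

Q = 53.4 ft³/s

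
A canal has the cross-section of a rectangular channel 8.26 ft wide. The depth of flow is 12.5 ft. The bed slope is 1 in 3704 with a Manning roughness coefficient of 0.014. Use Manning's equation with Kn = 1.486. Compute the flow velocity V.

V = 3.71 ft/s

Flow area A = b·y = 8.26 × 12.5 = 103.2 ft². Wetted perimeter P = b + 2y = 8.26 + 2×12.5 = 33.26 ft.
Hydraulic radius R = A/P = 103.2/33.26 = 3.104 ft.
From Manning's equation, V = (1.486/n) R^(2/3) S^(1/2) = (1.486/0.014) × 3.104^(2/3) × 0.00027^(1/2) = 3.71 ft/s.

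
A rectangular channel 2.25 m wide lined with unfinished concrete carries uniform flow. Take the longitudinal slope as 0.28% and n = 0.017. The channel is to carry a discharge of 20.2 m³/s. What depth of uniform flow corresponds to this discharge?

Manning's equation rearranged: A R^(2/3) = nQ / (1·√S) = 0.017 × 20.2 / (√0.0028) = 6.49.
Trying y = 3.97 m: A R^(2/3) = 8.182 — over.
Trying y = 2.66 m: A R^(2/3) = 5.117 — short.
Trying y = 3.25 m: A R^(2/3) = 6.488 — matches.

y_n = 3.25 m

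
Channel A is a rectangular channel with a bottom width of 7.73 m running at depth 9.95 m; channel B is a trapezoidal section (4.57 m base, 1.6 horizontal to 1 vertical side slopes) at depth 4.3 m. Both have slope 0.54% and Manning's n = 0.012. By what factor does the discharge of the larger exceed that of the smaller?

1.74

Channel A: Flow area A = b·y = 7.73 × 9.95 = 76.91 m². Wetted perimeter P = b + 2y = 7.73 + 2×9.95 = 27.63 m. Hydraulic radius R = A/P = 76.91/27.63 = 2.784 m. Q_A = (1/0.012)·76.91·2.784^(2/3)·√0.0054 = 932 m³/s.
Channel B: With bottom width b = 4.57 m and side slope z = 1.6: A = (b + zy)y = (4.57 + 1.6×4.3)×4.3 = 49.23 m²; P = b + 2y√(1+z²) = 4.57 + 2×4.3×1.887 = 20.8 m. Hydraulic radius R = A/P = 49.23/20.8 = 2.367 m. Q_B = (1/0.012)·49.23·2.367^(2/3)·√0.0054 = 535.6 m³/s.
The larger discharge is 932 m³/s and the smaller is 535.6 m³/s; the ratio is 1.74.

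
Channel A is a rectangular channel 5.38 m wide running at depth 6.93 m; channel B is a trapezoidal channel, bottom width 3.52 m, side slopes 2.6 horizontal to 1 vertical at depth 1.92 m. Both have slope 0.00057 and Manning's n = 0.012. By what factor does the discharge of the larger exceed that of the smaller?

Channel A: Flow area A = b·y = 5.38 × 6.93 = 37.28 m². Wetted perimeter P = b + 2y = 5.38 + 2×6.93 = 19.24 m. Hydraulic radius R = A/P = 37.28/19.24 = 1.938 m. Q_A = (1/0.012)·37.28·1.938^(2/3)·√0.00057 = 115.3 m³/s.
Channel B: With bottom width b = 3.52 m and side slope z = 2.6: A = (b + zy)y = (3.52 + 2.6×1.92)×1.92 = 16.34 m²; P = b + 2y√(1+z²) = 3.52 + 2×1.92×2.786 = 14.22 m. Hydraulic radius R = A/P = 16.34/14.22 = 1.15 m. Q_B = (1/0.012)·16.34·1.15^(2/3)·√0.00057 = 35.68 m³/s.
The larger discharge is 115.3 m³/s and the smaller is 35.68 m³/s; the ratio is 3.23.

3.23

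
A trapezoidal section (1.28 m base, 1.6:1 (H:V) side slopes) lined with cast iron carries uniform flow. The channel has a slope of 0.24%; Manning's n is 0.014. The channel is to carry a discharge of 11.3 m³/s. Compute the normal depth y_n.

Manning's equation rearranged: A R^(2/3) = nQ / (1·√S) = 0.014 × 11.3 / (√0.0024) = 3.229.
Trying y = 0.867 m: A R^(2/3) = 1.472 — too small.
Trying y = 1.57 m: A R^(2/3) = 5.243 — too large.
Trying y = 1.26 m: A R^(2/3) = 3.237 — ≈ 3.229.

y_n = 1.26 m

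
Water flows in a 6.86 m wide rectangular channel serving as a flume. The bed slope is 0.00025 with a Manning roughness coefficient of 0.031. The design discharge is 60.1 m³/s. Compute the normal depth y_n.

y_n = 9.31 m

Manning's equation rearranged: A R^(2/3) = nQ / (1·√S) = 0.031 × 60.1 / (√0.00025) = 117.8.
Try y = 6.39 m: A R^(2/3) = 74.87 — too small.
Try y = 11.7 m: A R^(2/3) = 153.8 — too large.
Try y = 9.31 m: A R^(2/3) = 117.8 — matches.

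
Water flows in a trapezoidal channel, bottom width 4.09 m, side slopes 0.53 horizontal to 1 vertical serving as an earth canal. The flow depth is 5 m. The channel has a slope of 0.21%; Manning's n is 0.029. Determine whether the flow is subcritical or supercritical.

subcritical

With bottom width b = 4.09 m and side slope z = 0.53: A = (b + zy)y = (4.09 + 0.53×5)×5 = 33.7 m²; P = b + 2y√(1+z²) = 4.09 + 2×5×1.132 = 15.41 m.
Hydraulic radius R = A/P = 33.7/15.41 = 2.187 m.
V = (1/n) R^(2/3) √S = (1/0.029) × 2.187^(2/3) × √0.0021 = 2.663 m/s. Hydraulic depth D_h = A/T = 33.7/9.39 = 3.589 m.
Froude number Fr = V/√(g·D_h) = 2.663/√(9.81×3.589) = 0.449, which is less than 1, so the flow is subcritical.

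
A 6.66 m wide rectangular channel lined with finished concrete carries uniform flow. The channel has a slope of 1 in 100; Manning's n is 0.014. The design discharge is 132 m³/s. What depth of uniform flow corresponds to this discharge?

y_n = 2.27 m

Manning's equation rearranged: A R^(2/3) = nQ / (1·√S) = 0.014 × 132 / (√0.01) = 18.48.
At y = 2.88 m: A R^(2/3) = 25.63 — over.
At y = 1.77 m: A R^(2/3) = 12.98 — short.
At y = 2.27 m: A R^(2/3) = 18.47 — matches.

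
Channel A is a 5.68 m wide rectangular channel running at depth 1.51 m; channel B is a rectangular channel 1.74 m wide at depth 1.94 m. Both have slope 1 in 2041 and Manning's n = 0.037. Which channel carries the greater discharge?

Channel A: Flow area A = b·y = 5.68 × 1.51 = 8.577 m². Wetted perimeter P = b + 2y = 5.68 + 2×1.51 = 8.7 m. Hydraulic radius R = A/P = 8.577/8.7 = 0.9858 m. Q_A = (1/0.037)·8.577·0.9858^(2/3)·√0.00049 = 5.082 m³/s.
Channel B: Flow area A = b·y = 1.74 × 1.94 = 3.376 m². Wetted perimeter P = b + 2y = 1.74 + 2×1.94 = 5.62 m. Hydraulic radius R = A/P = 3.376/5.62 = 0.6006 m. Q_B = (1/0.037)·3.376·0.6006^(2/3)·√0.00049 = 1.438 m³/s.
Q_A = 5.082 m³/s vs Q_B = 1.438 m³/s, so channel A carries more.

channel A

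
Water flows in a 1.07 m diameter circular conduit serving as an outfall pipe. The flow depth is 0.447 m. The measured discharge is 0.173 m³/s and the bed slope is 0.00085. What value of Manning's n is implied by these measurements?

n = 0.0229

For a circular section of diameter D = 1.07 m at depth y = 0.447 m, the central angle is θ = 2 arccos(1 − 2y/D) = 2.811 rad. Then A = (D²/8)(θ − sin θ) = 0.3559 m² and P = Dθ/2 = 1.504 m.
Hydraulic radius R = A/P = 0.3559/1.504 = 0.2366 m.
Rearranging Manning's equation: n = (1/Q) A R^(2/3) S^(1/2) = (1/0.173) × 0.3559 × 0.2366^(2/3) × √0.00085 = 0.0229.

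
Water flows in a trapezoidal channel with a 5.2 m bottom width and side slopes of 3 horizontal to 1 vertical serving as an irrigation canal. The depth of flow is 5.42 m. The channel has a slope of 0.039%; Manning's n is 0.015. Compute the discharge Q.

Q = 315 m³/s

With bottom width b = 5.2 m and side slope z = 3: A = (b + zy)y = (5.2 + 3×5.42)×5.42 = 116.3 m²; P = b + 2y√(1+z²) = 5.2 + 2×5.42×3.162 = 39.48 m.
Hydraulic radius R = A/P = 116.3/39.48 = 2.946 m.
Manning's equation: Q = (1/n) A R^(2/3) S^(1/2) = (1/0.015) × 116.3 × 2.946^(2/3) × 0.00039^(1/2) = 315 m³/s.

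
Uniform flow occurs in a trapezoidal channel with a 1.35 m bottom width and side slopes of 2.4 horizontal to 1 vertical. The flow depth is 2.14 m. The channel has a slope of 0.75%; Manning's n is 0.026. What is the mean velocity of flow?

V = 3.58 m/s

With bottom width b = 1.35 m and side slope z = 2.4: A = (b + zy)y = (1.35 + 2.4×2.14)×2.14 = 13.88 m²; P = b + 2y√(1+z²) = 1.35 + 2×2.14×2.6 = 12.48 m.
Hydraulic radius R = A/P = 13.88/12.48 = 1.112 m.
From Manning's equation, V = (1/n) R^(2/3) S^(1/2) = (1/0.026) × 1.112^(2/3) × 0.0075^(1/2) = 3.58 m/s.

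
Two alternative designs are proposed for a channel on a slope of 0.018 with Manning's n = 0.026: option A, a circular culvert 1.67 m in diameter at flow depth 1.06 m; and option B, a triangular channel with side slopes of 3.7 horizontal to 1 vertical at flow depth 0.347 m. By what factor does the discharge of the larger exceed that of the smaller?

6.61

Channel A: For a circular section of diameter D = 1.67 m at depth y = 1.06 m, the central angle is θ = 2 arccos(1 − 2y/D) = 3.687 rad. Then A = (D²/8)(θ − sin θ) = 1.466 m² and P = Dθ/2 = 3.079 m. Hydraulic radius R = A/P = 1.466/3.079 = 0.4763 m. Q_A = (1/0.026)·1.466·0.4763^(2/3)·√0.018 = 4.615 m³/s.
Channel B: For a triangular section with side slope z = 3.7: A = zy² = 3.7×0.347² = 0.4455 m²; P = 2y√(1+z²) = 2×0.347×3.833 = 2.66 m. Hydraulic radius R = A/P = 0.4455/2.66 = 0.1675 m. Q_B = (1/0.026)·0.4455·0.1675^(2/3)·√0.018 = 0.6985 m³/s.
The larger discharge is 4.615 m³/s and the smaller is 0.6985 m³/s; the ratio is 6.61.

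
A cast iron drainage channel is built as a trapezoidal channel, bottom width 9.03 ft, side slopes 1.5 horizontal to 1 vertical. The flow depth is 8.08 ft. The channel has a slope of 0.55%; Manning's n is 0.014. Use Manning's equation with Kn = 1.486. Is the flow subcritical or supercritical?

supercritical

With bottom width b = 9.03 ft and side slope z = 1.5: A = (b + zy)y = (9.03 + 1.5×8.08)×8.08 = 170.9 ft²; P = b + 2y√(1+z²) = 9.03 + 2×8.08×1.803 = 38.16 ft.
Hydraulic radius R = A/P = 170.9/38.16 = 4.478 ft.
V = (1.486/n) R^(2/3) √S = (1.486/0.014) × 4.478^(2/3) × √0.0055 = 21.39 ft/s. Hydraulic depth D_h = A/T = 170.9/33.27 = 5.137 ft.
Froude number Fr = V/√(g·D_h) = 21.39/√(32.2×5.137) = 1.66, which is greater than 1, so the flow is supercritical.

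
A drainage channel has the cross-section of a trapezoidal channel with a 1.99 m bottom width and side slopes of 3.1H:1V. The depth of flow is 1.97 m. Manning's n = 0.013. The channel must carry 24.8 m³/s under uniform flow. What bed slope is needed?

S = 0.00037

With bottom width b = 1.99 m and side slope z = 3.1: A = (b + zy)y = (1.99 + 3.1×1.97)×1.97 = 15.95 m²; P = b + 2y√(1+z²) = 1.99 + 2×1.97×3.257 = 14.82 m.
Hydraulic radius R = A/P = 15.95/14.82 = 1.076 m.
From Manning's equation, S = [nQ / (1 A R^(2/3))]² = [0.013 × 24.8 / (1 × 15.95 × 1.076^(2/3))]² = 0.00037.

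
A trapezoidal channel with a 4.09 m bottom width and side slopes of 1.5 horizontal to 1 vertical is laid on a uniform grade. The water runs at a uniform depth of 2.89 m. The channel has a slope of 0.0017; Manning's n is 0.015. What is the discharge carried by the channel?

With bottom width b = 4.09 m and side slope z = 1.5: A = (b + zy)y = (4.09 + 1.5×2.89)×2.89 = 24.35 m²; P = b + 2y√(1+z²) = 4.09 + 2×2.89×1.803 = 14.51 m.
Hydraulic radius R = A/P = 24.35/14.51 = 1.678 m.
Manning's equation: Q = (1/n) A R^(2/3) S^(1/2) = (1/0.015) × 24.35 × 1.678^(2/3) × 0.0017^(1/2) = 94.5 m³/s.

Q = 94.5 m³/s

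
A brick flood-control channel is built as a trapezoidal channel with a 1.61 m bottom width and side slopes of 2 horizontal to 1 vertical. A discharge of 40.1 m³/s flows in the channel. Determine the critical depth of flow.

At critical depth, Q² T / (g A³) = 1, i.e. A³/T = Q²/g = 40.1²/9.81 = 163.9.
At y = 2.61 m: A³/T = 470.1 — over.
At y = 1.82 m: A³/T = 98.13 — short.
At y = 2.05 m: A³/T = 163.5 — ≈ 163.9.

y_c = 2.05 m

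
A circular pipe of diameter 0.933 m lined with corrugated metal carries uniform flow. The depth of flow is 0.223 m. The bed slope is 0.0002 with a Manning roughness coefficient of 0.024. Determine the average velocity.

For a circular section of diameter D = 0.933 m at depth y = 0.223 m, the central angle is θ = 2 arccos(1 − 2y/D) = 2.043 rad. Then A = (D²/8)(θ − sin θ) = 0.1254 m² and P = Dθ/2 = 0.9532 m.
Hydraulic radius R = A/P = 0.1254/0.9532 = 0.1316 m.
From Manning's equation, V = (1/n) R^(2/3) S^(1/2) = (1/0.024) × 0.1316^(2/3) × 0.0002^(1/2) = 0.152 m/s.

V = 0.152 m/s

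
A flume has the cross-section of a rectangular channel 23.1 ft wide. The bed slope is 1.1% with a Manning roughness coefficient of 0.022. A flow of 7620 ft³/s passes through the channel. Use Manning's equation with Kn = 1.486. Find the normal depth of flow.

y_n = 13.7 ft

Manning's equation rearranged: A R^(2/3) = nQ / (1.486·√S) = 0.022 × 7620 / (1.486 × √0.011) = 1076.
Trying y = 12.2 ft: A R^(2/3) = 923.6 — short.
Trying y = 13.7 ft: A R^(2/3) = 1076 — ≈ 1076.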